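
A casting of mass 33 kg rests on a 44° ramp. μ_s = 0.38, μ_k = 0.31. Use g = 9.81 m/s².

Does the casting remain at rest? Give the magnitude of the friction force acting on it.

f ≈ 72.2 N

N = m g cos θ = 233 N.
Down-slope weight component: m g sin θ = 225 N.
μ_s N = 88.5 N.
225 > 88.5 N, so it slides; kinetic friction f = μ_k N = 0.31×233 = 72.2 N.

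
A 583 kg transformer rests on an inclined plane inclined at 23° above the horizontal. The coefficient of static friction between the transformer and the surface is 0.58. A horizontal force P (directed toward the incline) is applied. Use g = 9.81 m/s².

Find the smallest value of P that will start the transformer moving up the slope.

At impending motion up the slope, friction acts down-slope at its limit: f = μ_s N.
Perpendicular to the incline: N = m g cos θ + P sin θ.
Along the incline: P cos θ = m g sin θ + μ_s N = m g sin θ + μ_s (m g cos θ + P sin θ).
Solving, P (cos θ − μ_s sin θ) = m g (sin θ + μ_s cos θ), so P = 583×9.81×(sin 23° + 0.58 cos 23°)/(cos 23° − 0.58 sin 23°) = 5720×0.9246/0.6939 = 7620 N.

P ≈ 7620 N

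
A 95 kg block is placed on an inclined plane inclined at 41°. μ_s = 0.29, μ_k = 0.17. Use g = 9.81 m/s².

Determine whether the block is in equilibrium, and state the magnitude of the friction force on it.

f ≈ 120 N

N = m g cos θ = 703 N.
Down-slope weight component: m g sin θ = 611 N.
μ_s N = 204 N.
611 > 204 N, so it slides; kinetic friction f = μ_k N = 0.17×703 = 120 N.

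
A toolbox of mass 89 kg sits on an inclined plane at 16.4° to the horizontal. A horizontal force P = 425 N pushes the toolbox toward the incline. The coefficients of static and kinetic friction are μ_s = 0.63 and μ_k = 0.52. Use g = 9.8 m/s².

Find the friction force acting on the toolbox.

f ≈ 161 N (down the incline)

The horizontal push has a component P sin θ into the surface, so N = m g cos θ + P sin θ = 836.7 + 120 = 956.7 N.
Parallel to the incline: P cos θ − m g sin θ = 407.7 − 246.3 = 161.5 N; the friction needed to balance this is 161.5 N acting down the slope.
The limit of static friction is μ_s N = 602.7 N.
|f_req| = 161.5 ≤ 602.7 N → the toolbox is in equilibrium; friction equals the required value.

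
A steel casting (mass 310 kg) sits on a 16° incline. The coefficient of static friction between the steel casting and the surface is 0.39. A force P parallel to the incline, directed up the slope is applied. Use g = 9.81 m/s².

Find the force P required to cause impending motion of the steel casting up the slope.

At impending motion up the slope, friction acts down-slope at its limit: f = μ_s N.
P is parallel to the surface, so N = m g cos θ = 2920 N.
Along the incline: P = m g sin θ + μ_s N = 838 + 0.39×2920 = 1980 N.

P ≈ 1980 N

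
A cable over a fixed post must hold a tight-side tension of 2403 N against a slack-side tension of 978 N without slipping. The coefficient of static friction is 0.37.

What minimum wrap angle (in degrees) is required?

T₂/T₁ = e^{μβ} → β = ln(T₂/T₁)/μ.
β = ln(2403/978)/0.37 = 0.899/0.37 = 2.43 rad.
In degrees: β = 2.43 × 180/π = 139°.

β_min ≈ 139°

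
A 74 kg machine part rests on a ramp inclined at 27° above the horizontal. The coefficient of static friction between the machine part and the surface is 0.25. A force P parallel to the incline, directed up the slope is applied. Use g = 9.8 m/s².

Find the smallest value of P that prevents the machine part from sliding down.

The machine part tends to slide down (tan θ > μ_s), so at the point of impending slip friction acts up-slope at its limit: f = μ_s N.
P is parallel to the surface, so N = m g cos θ = 646 N.
Along the incline: P + μ_s N = m g sin θ, so P = 329 − 0.25×646 = 168 N.

P_min ≈ 168 N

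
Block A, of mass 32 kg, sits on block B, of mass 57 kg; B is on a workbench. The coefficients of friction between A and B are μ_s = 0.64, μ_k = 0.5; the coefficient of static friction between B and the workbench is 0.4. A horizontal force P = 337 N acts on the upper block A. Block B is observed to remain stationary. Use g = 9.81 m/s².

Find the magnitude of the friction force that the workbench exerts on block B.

f ≈ 157 N

The normal force B exerts on A is simply A's weight, N₁ = 313.9 N.
So the A–B interface can sustain at most μ_s N₁ = 200.9 N of static friction.
P = 337 N exceeds that limit, so A slips over B and the interface friction becomes kinetic: f₁ = μ_k N₁ = 0.5×313.9 = 157 N.
B experiences an equal 157 N forward from A (third law). B is in equilibrium, so the floor supplies f₂ = 157 N of static friction (limit μ_s(m_A+m_B)g = 349.2 N, not exceeded).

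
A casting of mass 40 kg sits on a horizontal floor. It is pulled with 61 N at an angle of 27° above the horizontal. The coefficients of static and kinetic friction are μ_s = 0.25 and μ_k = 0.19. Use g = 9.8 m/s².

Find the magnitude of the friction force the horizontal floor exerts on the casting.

f ≈ 54.4 N

N = m g − P sin α = 392 − 61×sin 27° = 364.3 N.
The horizontal driving force is P cos α = 54.35 N, so equilibrium needs friction f = 54.35 N.
The static-friction limit is μ_s N = 91.08 N.
54.35 ≤ 91.08 N → static; friction equals the required 54.4 N.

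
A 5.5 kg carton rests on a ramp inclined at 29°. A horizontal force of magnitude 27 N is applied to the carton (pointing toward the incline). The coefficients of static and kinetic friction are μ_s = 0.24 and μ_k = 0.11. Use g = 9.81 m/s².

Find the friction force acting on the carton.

f ≈ 2.54 N (up the incline)

The horizontal push has a component P sin θ into the surface, so N = m g cos θ + P sin θ = 47.19 + 13.09 = 60.28 N.
Parallel to the incline: P cos θ − m g sin θ = 23.61 − 26.16 = -2.543 N; the friction needed to balance this is 2.543 N acting up the slope.
The limit of static friction is μ_s N = 14.47 N.
Since 2.543 N is within the 14.47 N limit, the carton stays put and friction is exactly 2.54 N.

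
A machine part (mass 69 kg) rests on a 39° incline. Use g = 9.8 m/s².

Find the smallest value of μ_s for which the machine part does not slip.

μ_s,min ≈ 0.81

At the slip threshold m g sin θ = μ_s m g cos θ, so μ_s,min = tan θ.
μ_s,min = tan 39° = 0.81.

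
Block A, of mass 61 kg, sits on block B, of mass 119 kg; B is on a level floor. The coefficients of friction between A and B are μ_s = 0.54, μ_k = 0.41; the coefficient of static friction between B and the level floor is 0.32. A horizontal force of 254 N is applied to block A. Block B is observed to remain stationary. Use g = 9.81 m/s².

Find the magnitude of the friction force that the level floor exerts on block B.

Between the blocks, N₁ = m_A g = 598.4 N.
So the A–B interface can sustain at most μ_s N₁ = 323.1 N of static friction.
Since P = 254 N ≤ 323.1 N, A does not slip on B; friction on A equals P = 254 N.
B experiences an equal 254 N forward from A (third law). B is in equilibrium, so the floor supplies f₂ = 254 N of static friction (limit μ_s(m_A+m_B)g = 565.1 N, not exceeded).

f ≈ 254 N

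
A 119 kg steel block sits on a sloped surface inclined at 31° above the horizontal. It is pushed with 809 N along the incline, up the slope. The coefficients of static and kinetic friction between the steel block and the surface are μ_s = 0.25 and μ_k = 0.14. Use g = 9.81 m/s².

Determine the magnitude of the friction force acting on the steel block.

Perpendicular to the surface, N = m g cos θ = 119·9.81·cos 31° = 1001 N.
Parallel to the incline, ΣF = 0 gives f = m g sin θ − P = 601.3 − 809 = -207.7 N (up-slope positive).
The static-friction ceiling is μ_s N = 0.25 × 1001 = 250.2 N.
Since |-207.7| ≤ 250.2 N, the steel block remains in static equilibrium and friction takes exactly the required value.

f ≈ 208 N (down the incline)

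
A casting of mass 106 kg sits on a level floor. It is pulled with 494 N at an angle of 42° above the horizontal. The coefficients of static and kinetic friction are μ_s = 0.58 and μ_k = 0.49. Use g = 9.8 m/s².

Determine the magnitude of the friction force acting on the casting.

The vertical component of P reduces the normal force: N = m g − P sin α = 1039 − 330.6 = 708.2 N.
The horizontal driving force is P cos α = 367.1 N, so equilibrium needs friction f = 367.1 N.
μ_s N = 0.58 × 708.2 = 410.8 N.
Since 367.1 N does not exceed the limit, the casting stays at rest and f = 367 N.

f ≈ 367 N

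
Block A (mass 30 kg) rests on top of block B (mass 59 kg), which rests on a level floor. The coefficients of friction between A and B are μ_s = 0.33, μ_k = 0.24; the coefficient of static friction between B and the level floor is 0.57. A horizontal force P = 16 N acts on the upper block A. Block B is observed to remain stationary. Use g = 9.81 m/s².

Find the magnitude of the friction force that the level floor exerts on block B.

f ≈ 16 N

Normal force at the A–B interface: N₁ = m_A g = 294.3 N.
So the A–B interface can sustain at most μ_s N₁ = 97.12 N of static friction.
Since P = 16 N ≤ 97.12 N, A does not slip on B; friction on A equals P = 16 N.
B experiences an equal 16 N forward from A (third law). B is in equilibrium, so the floor supplies f₂ = 16 N of static friction (limit μ_s(m_A+m_B)g = 497.7 N, not exceeded).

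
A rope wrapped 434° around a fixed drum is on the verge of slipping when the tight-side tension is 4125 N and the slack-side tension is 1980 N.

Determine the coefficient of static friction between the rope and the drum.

μ ≈ 0.0969

T₂/T₁ = e^{μβ} → μ = ln(T₂/T₁)/β.
β = 434° = 7.575 rad.
μ = ln(4125/1980)/7.575 = ln(2.083)/7.575 = 0.0969.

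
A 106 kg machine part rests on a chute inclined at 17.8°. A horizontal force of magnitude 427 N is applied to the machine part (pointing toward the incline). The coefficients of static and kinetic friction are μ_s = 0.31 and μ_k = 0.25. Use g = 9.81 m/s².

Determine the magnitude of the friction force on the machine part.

Resolve perpendicular to the incline: N = m g cos θ + P sin θ = 106×9.81×cos 17.8° + 427×sin 17.8° = 1121 N.
Parallel to the incline: P cos θ − m g sin θ = 406.6 − 317.9 = 88.68 N; the friction needed to balance this is 88.68 N acting down the slope.
Maximum static friction: μ_s N = 0.31 × 1121 = 347.4 N.
Since 88.68 N is within the 347.4 N limit, the machine part stays put and friction is exactly 88.7 N.

f ≈ 88.7 N (down the incline)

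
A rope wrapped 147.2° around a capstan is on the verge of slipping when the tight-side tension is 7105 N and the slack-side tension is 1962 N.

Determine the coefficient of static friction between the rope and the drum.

T₂/T₁ = e^{μβ} → μ = ln(T₂/T₁)/β.
β = 147.2° = 2.569 rad.
μ = ln(7105/1962)/2.569 = ln(3.621)/2.569 = 0.501.

μ ≈ 0.501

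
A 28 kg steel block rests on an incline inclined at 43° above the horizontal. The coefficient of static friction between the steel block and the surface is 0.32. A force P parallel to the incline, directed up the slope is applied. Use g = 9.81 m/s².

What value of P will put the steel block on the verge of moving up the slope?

P ≈ 252 N

At impending motion up the slope, friction acts down-slope at its limit: f = μ_s N.
P is parallel to the surface, so N = m g cos θ = 201 N.
Along the incline: P = m g sin θ + μ_s N = 187 + 0.32×201 = 252 N.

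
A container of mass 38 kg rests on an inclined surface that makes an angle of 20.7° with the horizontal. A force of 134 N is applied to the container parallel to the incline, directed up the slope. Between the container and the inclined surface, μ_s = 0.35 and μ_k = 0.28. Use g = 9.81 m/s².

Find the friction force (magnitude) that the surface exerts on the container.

f ≈ 2.23 N (down the incline)

Perpendicular to the surface, N = m g cos θ = 38·9.81·cos 20.7° = 348.7 N.
Parallel to the incline, ΣF = 0 gives f = m g sin θ − P = 131.8 − 134 = -2.232 N (up-slope positive).
Static friction can supply at most μ_s N = 122.1 N.
Since |-2.232| ≤ 122.1 N, the container remains in static equilibrium and friction takes exactly the required value.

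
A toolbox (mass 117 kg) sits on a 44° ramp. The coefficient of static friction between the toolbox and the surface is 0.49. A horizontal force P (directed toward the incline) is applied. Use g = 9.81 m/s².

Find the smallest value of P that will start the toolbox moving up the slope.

P ≈ 3170 N

At impending motion up the slope, friction acts down-slope at its limit: f = μ_s N.
Perpendicular to the incline: N = m g cos θ + P sin θ.
Along the incline: P cos θ = m g sin θ + μ_s N = m g sin θ + μ_s (m g cos θ + P sin θ).
Solving, P (cos θ − μ_s sin θ) = m g (sin θ + μ_s cos θ), so P = 117×9.81×(sin 44° + 0.49 cos 44°)/(cos 44° − 0.49 sin 44°) = 1150×1.047/0.379 = 3170 N.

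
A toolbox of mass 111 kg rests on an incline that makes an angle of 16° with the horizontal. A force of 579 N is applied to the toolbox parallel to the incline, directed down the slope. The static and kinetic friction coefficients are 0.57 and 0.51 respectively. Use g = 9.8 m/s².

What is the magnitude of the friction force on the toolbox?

Perpendicular to the surface, N = m g cos θ = 111·9.8·cos 16° = 1046 N.
Parallel to the incline, ΣF = 0 gives f = m g sin θ + P = 299.8 + 579 = 878.8 N (up-slope positive).
The static-friction ceiling is μ_s N = 0.57 × 1046 = 596 N.
|878.8| exceeds 596 N, so the toolbox slips down-slope; friction is kinetic, f = μ_k N = 0.51×1046 = 533 N.

f ≈ 533 N (up the incline)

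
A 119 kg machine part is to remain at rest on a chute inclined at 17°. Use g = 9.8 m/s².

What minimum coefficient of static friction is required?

μ_s,min ≈ 0.306

At the slip threshold m g sin θ = μ_s m g cos θ, so μ_s,min = tan θ.
μ_s,min = tan 17° = 0.306.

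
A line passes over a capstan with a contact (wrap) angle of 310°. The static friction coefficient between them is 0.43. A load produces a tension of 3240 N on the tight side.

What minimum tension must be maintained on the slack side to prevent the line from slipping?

Capstan equation at impending slip: T_tight/T_slack = e^{μβ}.
β = 310° = 5.411 rad; e^{μβ} = e^{0.43×5.411} = 10.24.
T_slack = T_tight / e^{μβ} = 3240 / 10.24 = 316 N.

T_min ≈ 316 N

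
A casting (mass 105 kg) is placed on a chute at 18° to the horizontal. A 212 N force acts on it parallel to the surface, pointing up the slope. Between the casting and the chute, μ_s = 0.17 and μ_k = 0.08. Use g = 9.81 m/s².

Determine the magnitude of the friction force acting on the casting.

f ≈ 106 N (up the incline)

Normal force: N = m g cos θ = 105 × 9.81 × cos 18° = 979.6 N.
The friction needed for equilibrium is m g sin θ − P = 318.3 − 212 = 106.3 N, measured positive up-slope.
Maximum static friction available: μ_s N = 0.17 × 979.6 = 166.5 N.
Since |106.3| ≤ 166.5 N, no slip — friction simply equals what equilibrium demands.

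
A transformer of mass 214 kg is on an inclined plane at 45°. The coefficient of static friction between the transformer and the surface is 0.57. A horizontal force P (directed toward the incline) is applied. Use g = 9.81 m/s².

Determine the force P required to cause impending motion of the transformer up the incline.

P ≈ 7670 N

At impending motion up the slope, friction acts down-slope at its limit: f = μ_s N.
Perpendicular to the incline: N = m g cos θ + P sin θ.
Along the incline: P cos θ = m g sin θ + μ_s N = m g sin θ + μ_s (m g cos θ + P sin θ).
Solving, P (cos θ − μ_s sin θ) = m g (sin θ + μ_s cos θ), so P = 214×9.81×(sin 45° + 0.57 cos 45°)/(cos 45° − 0.57 sin 45°) = 2100×1.11/0.3041 = 7670 N.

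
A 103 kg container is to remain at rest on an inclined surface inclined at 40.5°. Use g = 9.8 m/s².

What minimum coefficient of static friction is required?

At the slip threshold m g sin θ = μ_s m g cos θ, so μ_s,min = tan θ.
μ_s,min = tan 40.5° = 0.854.

μ_s,min ≈ 0.854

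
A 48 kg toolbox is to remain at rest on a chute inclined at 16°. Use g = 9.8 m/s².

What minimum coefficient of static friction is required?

At the slip threshold m g sin θ = μ_s m g cos θ, so μ_s,min = tan θ.
μ_s,min = tan 16° = 0.287.

μ_s,min ≈ 0.287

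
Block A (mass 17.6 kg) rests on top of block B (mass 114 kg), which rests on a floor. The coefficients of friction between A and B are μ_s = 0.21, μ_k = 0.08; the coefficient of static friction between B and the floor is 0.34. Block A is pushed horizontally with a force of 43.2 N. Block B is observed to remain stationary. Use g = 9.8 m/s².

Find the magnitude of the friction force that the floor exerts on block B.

Between the blocks, N₁ = m_A g = 172.5 N.
Maximum static friction on A from B: μ_s N₁ = 0.21×172.5 = 36.22 N.
P = 43.2 N exceeds that limit, so A slips over B and the interface friction becomes kinetic: f₁ = μ_k N₁ = 0.08×172.5 = 13.8 N.
B experiences an equal 13.8 N forward from A (third law). B is in equilibrium, so the floor supplies f₂ = 13.8 N of static friction (limit μ_s(m_A+m_B)g = 438.5 N, not exceeded).

f ≈ 13.8 N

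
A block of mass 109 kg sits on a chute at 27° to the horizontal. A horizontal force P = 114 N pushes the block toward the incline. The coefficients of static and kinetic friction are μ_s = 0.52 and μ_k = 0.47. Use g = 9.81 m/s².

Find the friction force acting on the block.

f ≈ 384 N (up the incline)

The horizontal push has a component P sin θ into the surface, so N = m g cos θ + P sin θ = 952.7 + 51.75 = 1004 N.
Along the incline, the net driving force (taking up-slope positive) is P cos θ − m g sin θ = 101.6 − 485.4 = -383.9 N, so equilibrium requires friction f = 383.9 N (up-slope).
Maximum static friction: μ_s N = 0.52 × 1004 = 522.3 N.
|f_req| = 383.9 ≤ 522.3 N → the block is in equilibrium; friction equals the required value.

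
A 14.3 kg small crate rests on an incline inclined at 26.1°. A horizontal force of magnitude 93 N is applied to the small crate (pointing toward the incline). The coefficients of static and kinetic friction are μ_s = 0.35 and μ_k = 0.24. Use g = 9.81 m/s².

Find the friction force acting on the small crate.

Normal direction: N = m g cos θ + P sin θ = 166.9 N.
Along the incline, the net driving force (taking up-slope positive) is P cos θ − m g sin θ = 83.52 − 61.72 = 21.8 N, so equilibrium requires friction f = -21.8 N (down-slope).
The limit of static friction is μ_s N = 58.41 N.
|f_req| = 21.8 ≤ 58.41 N → the small crate is in equilibrium; friction equals the required value.

f ≈ 21.8 N (down the incline)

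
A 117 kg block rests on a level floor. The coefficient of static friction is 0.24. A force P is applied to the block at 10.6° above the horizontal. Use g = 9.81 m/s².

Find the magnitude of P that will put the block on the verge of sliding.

N = m g − P sin α (the pull lifts the block).
At impending slip, P cos α = μ_s N = μ_s (m g − P sin α).
Solving: P (cos α + μ_s sin α) = μ_s m g → P = 0.24×1150/(cos 10.6° + 0.24 sin 10.6°) = 275/1.027 = 268 N.

P ≈ 268 N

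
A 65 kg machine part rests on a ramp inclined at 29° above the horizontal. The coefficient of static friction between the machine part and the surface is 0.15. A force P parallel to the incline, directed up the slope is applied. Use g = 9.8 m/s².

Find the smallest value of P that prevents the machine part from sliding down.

P_min ≈ 225 N

The machine part tends to slide down (tan θ > μ_s), so at the point of impending slip friction acts up-slope at its limit: f = μ_s N.
P is parallel to the surface, so N = m g cos θ = 557 N.
Along the incline: P + μ_s N = m g sin θ, so P = 309 − 0.15×557 = 225 N.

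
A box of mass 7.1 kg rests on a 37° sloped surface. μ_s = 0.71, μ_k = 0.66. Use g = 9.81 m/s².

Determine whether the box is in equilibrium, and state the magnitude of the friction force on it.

f ≈ 36.7 N

N = m g cos θ = 55.6 N.
Down-slope weight component: m g sin θ = 41.9 N.
μ_s N = 39.5 N.
41.9 > 39.5 N, so it slides; kinetic friction f = μ_k N = 0.66×55.6 = 36.7 N.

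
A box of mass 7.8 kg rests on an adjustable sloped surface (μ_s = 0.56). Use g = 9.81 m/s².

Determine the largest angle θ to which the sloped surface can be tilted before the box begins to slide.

θ_max ≈ 29.2°

At the slip threshold, m g sin θ = μ_s · m g cos θ, so tan θ = μ_s.
θ_max = arctan(0.56) = 29.2°.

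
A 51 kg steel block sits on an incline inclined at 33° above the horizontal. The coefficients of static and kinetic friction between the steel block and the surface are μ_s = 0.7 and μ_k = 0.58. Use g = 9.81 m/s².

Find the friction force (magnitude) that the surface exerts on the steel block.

f ≈ 272 N (up the incline)

Normal force: N = m g cos θ = 51 × 9.81 × cos 33° = 419.6 N.
Along the slope the weight component is m g sin θ = 272.5 N; friction must supply exactly this, acting up-slope.
Maximum static friction available: μ_s N = 0.7 × 419.6 = 293.7 N.
Since |272.5| ≤ 293.7 N, no slip — friction simply equals what equilibrium demands.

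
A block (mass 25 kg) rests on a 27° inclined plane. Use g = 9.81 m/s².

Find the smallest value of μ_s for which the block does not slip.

μ_s,min ≈ 0.51

At the slip threshold m g sin θ = μ_s m g cos θ, so μ_s,min = tan θ.
μ_s,min = tan 27° = 0.51.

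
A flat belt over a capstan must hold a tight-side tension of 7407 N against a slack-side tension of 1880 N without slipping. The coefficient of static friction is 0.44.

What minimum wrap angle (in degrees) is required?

β_min ≈ 179°

T₂/T₁ = e^{μβ} → β = ln(T₂/T₁)/μ.
β = ln(7407/1880)/0.44 = 1.371/0.44 = 3.116 rad.
In degrees: β = 3.116 × 180/π = 179°.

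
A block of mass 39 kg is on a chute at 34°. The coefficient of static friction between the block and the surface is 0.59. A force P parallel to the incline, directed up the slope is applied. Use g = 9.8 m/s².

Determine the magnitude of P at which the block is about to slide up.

P ≈ 401 N

At impending motion up the slope, friction acts down-slope at its limit: f = μ_s N.
P is parallel to the surface, so N = m g cos θ = 317 N.
Along the incline: P = m g sin θ + μ_s N = 214 + 0.59×317 = 401 N.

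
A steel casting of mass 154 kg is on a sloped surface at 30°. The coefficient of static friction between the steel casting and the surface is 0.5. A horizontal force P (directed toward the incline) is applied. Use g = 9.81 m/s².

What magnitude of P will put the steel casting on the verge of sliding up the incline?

At impending motion up the slope, friction acts down-slope at its limit: f = μ_s N.
Perpendicular to the incline: N = m g cos θ + P sin θ.
Along the incline: P cos θ = m g sin θ + μ_s N = m g sin θ + μ_s (m g cos θ + P sin θ).
Solving, P (cos θ − μ_s sin θ) = m g (sin θ + μ_s cos θ), so P = 154×9.81×(sin 30° + 0.5 cos 30°)/(cos 30° − 0.5 sin 30°) = 1510×0.933/0.616 = 2290 N.

P ≈ 2290 N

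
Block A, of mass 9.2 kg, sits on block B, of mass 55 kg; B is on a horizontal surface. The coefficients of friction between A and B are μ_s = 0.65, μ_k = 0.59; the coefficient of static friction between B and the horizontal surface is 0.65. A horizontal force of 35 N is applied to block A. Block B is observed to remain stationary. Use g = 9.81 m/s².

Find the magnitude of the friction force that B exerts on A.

f ≈ 35 N

Normal force at the A–B interface: N₁ = m_A g = 90.25 N.
So the A–B interface can sustain at most μ_s N₁ = 58.66 N of static friction.
P = 35 N is within that limit, so A and B move together (both at rest); the A–B friction is simply f₁ = P = 35 N.
By Newton's third law B feels 35 N forward from A. With B stationary, the floor's static friction on B balances it: f₂ = 35 N (well within μ_s(m_A+m_B)g = 409.4 N).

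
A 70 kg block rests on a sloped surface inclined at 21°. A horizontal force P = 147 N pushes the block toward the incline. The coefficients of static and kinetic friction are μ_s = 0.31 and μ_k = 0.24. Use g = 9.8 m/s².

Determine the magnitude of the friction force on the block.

f ≈ 109 N (up the incline)

Normal direction: N = m g cos θ + P sin θ = 693.1 N.
Along the incline, the net driving force (taking up-slope positive) is P cos θ − m g sin θ = 137.2 − 245.8 = -108.6 N, so equilibrium requires friction f = 108.6 N (up-slope).
The limit of static friction is μ_s N = 214.9 N.
|f_req| = 108.6 ≤ 214.9 N → the block is in equilibrium; friction equals the required value.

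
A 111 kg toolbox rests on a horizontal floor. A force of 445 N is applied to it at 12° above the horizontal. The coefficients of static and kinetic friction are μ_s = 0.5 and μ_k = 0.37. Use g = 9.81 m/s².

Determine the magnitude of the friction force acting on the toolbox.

f ≈ 435 N

N = m g − P sin α = 1089 − 445×sin 12° = 996.4 N.
The horizontal driving force is P cos α = 435.3 N, so equilibrium needs friction f = 435.3 N.
μ_s N = 0.5 × 996.4 = 498.2 N.
435.3 ≤ 498.2 N → static; friction equals the required 435 N.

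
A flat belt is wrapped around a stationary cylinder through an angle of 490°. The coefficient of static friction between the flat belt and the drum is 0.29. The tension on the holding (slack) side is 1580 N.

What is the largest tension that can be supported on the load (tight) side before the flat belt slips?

T_max ≈ 18900 N

At impending slip the capstan equation gives T₂/T₁ = e^{μβ} with β in radians.
β = 490° × π/180 = 8.552 rad.
e^{μβ} = e^{0.29×8.552} = 11.94.
T₂ = T₁ · e^{μβ} = 1580 × 11.94 = 18900 N.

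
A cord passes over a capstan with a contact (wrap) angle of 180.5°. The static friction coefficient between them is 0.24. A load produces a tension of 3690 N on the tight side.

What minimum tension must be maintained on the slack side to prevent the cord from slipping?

T_min ≈ 1730 N

Capstan equation at impending slip: T_tight/T_slack = e^{μβ}.
β = 180.5° = 3.15 rad; e^{μβ} = e^{0.24×3.15} = 2.13.
T_slack = T_tight / e^{μβ} = 3690 / 2.13 = 1730 N.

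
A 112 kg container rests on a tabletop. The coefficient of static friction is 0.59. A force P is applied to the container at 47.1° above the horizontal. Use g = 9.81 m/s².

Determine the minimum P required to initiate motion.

N = m g − P sin α (the pull lifts the container).
At impending slip, P cos α = μ_s N = μ_s (m g − P sin α).
Solving: P (cos α + μ_s sin α) = μ_s m g → P = 0.59×1100/(cos 47.1° + 0.59 sin 47.1°) = 648/1.113 = 582 N.

P ≈ 582 N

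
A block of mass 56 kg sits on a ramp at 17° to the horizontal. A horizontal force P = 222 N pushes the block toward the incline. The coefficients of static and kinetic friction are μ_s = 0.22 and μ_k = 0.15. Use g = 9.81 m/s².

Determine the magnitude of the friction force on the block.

Resolve perpendicular to the incline: N = m g cos θ + P sin θ = 56×9.81×cos 17° + 222×sin 17° = 590.3 N.
Along the incline, the net driving force (taking up-slope positive) is P cos θ − m g sin θ = 212.3 − 160.6 = 51.68 N, so equilibrium requires friction f = -51.68 N (down-slope).
Maximum static friction: μ_s N = 0.22 × 590.3 = 129.9 N.
|f_req| = 51.68 ≤ 129.9 N → the block is in equilibrium; friction equals the required value.

f ≈ 51.7 N (down the incline)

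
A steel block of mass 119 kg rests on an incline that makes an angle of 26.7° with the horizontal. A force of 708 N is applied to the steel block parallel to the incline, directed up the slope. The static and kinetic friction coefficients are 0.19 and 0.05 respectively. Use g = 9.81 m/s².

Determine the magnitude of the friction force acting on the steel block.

f ≈ 183 N (down the incline)

The normal reaction is N = m g cos θ = 1043 N.
The friction needed for equilibrium is m g sin θ − P = 524.5 − 708 = -183.5 N, measured positive up-slope.
Maximum static friction available: μ_s N = 0.19 × 1043 = 198.2 N.
Since |-183.5| ≤ 198.2 N, static friction is sufficient; f equals the required value, not μ_s N.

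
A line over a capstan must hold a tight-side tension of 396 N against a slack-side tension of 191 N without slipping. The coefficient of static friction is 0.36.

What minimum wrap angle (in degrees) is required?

β_min ≈ 116°

T₂/T₁ = e^{μβ} → β = ln(T₂/T₁)/μ.
β = ln(396/191)/0.36 = 0.7291/0.36 = 2.025 rad.
In degrees: β = 2.025 × 180/π = 116°.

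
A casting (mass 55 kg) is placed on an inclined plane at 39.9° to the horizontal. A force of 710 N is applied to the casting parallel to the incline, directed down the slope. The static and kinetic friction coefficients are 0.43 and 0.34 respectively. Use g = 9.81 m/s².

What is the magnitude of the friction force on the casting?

Normal force: N = m g cos θ = 55 × 9.81 × cos 39.9° = 413.9 N.
The friction needed for equilibrium is m g sin θ + P = 346.1 + 710 = 1056 N, measured positive up-slope.
Maximum static friction available: μ_s N = 0.43 × 413.9 = 178 N.
|1056| exceeds 178 N, so the casting slips down-slope; friction is kinetic, f = μ_k N = 0.34×413.9 = 141 N.

f ≈ 141 N (up the incline)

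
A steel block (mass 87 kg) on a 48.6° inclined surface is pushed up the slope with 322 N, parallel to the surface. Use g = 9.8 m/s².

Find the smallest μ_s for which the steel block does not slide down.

μ_s,min ≈ 0.563

N = m g cos θ = 563.8 N.
Friction must make up the shortfall along the incline: f = m g sin θ − P = 639.5 − 322 = 317.5 N.
At the threshold f = μ_s N, so μ_s,min = 317.5/563.8 = 0.563.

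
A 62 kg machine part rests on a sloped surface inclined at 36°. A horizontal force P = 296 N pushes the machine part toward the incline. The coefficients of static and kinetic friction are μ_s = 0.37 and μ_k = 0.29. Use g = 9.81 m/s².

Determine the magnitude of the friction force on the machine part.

Normal direction: N = m g cos θ + P sin θ = 666 N.
Along the incline, the net driving force (taking up-slope positive) is P cos θ − m g sin θ = 239.5 − 357.5 = -118 N, so equilibrium requires friction f = 118 N (up-slope).
The limit of static friction is μ_s N = 246.4 N.
|f_req| = 118 ≤ 246.4 N → the machine part is in equilibrium; friction equals the required value.

f ≈ 118 N (up the incline)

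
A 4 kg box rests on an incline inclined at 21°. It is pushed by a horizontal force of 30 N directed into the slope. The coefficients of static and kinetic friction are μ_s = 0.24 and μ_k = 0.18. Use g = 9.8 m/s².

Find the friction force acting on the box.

f ≈ 8.52 N (down the incline)

Resolve perpendicular to the incline: N = m g cos θ + P sin θ = 4×9.8×cos 21° + 30×sin 21° = 47.35 N.
Along the incline, the net driving force (taking up-slope positive) is P cos θ − m g sin θ = 28.01 − 14.05 = 13.96 N, so equilibrium requires friction f = -13.96 N (down-slope).
Maximum static friction: μ_s N = 0.24 × 47.35 = 11.36 N.
|f_req| = 13.96 > 11.36 N → the box slides up the incline; f = μ_k N = 0.18 × 47.35 = 8.52 N.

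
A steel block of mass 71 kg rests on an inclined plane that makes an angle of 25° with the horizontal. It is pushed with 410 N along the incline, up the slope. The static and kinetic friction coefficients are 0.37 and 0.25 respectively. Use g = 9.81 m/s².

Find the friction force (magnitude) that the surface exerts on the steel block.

Normal force: N = m g cos θ = 71 × 9.81 × cos 25° = 631.3 N.
Parallel to the incline, ΣF = 0 gives f = m g sin θ − P = 294.4 − 410 = -115.6 N (up-slope positive).
Maximum static friction available: μ_s N = 0.37 × 631.3 = 233.6 N.
Since |-115.6| ≤ 233.6 N, no slip — friction simply equals what equilibrium demands.

f ≈ 116 N (down the incline)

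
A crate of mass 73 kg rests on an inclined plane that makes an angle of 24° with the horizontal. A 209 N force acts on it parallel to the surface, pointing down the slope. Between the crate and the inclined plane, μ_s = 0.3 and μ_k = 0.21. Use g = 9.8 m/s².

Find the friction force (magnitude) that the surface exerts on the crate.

f ≈ 137 N (up the incline)

Perpendicular to the surface, N = m g cos θ = 73·9.8·cos 24° = 653.6 N.
The friction needed for equilibrium is m g sin θ + P = 291 + 209 = 500 N, measured positive up-slope.
The static-friction ceiling is μ_s N = 0.3 × 653.6 = 196.1 N.
|500| exceeds 196.1 N, so the crate slips down-slope; friction is kinetic, f = μ_k N = 0.21×653.6 = 137 N.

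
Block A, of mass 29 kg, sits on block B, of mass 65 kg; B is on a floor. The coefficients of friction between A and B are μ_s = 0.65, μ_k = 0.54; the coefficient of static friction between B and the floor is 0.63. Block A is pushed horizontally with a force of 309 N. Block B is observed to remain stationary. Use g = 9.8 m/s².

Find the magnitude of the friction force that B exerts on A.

Normal force at the A–B interface: N₁ = m_A g = 284.2 N.
Maximum static friction on A from B: μ_s N₁ = 0.65×284.2 = 184.7 N.
P = 309 N exceeds that limit, so A slips over B and the interface friction becomes kinetic: f₁ = μ_k N₁ = 0.54×284.2 = 153 N.
By Newton's third law B feels 153 N forward from A. With B stationary, the floor's static friction on B balances it: f₂ = 153 N (well within μ_s(m_A+m_B)g = 580.4 N).

f ≈ 153 N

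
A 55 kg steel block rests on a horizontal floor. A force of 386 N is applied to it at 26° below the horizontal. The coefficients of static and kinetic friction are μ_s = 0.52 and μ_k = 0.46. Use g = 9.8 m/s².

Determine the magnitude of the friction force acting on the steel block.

The vertical component of P adds to the normal force: N = m g + P sin α = 539 + 169.2 = 708.2 N.
For equilibrium, f = P cos α = 386×cos 26° = 346.9 N.
The static-friction limit is μ_s N = 368.3 N.
Since 346.9 N does not exceed the limit, the steel block stays at rest and f = 347 N.

f ≈ 347 N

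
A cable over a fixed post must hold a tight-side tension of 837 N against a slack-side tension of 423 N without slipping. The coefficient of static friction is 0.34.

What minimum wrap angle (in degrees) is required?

T₂/T₁ = e^{μβ} → β = ln(T₂/T₁)/μ.
β = ln(837/423)/0.34 = 0.6825/0.34 = 2.007 rad.
In degrees: β = 2.007 × 180/π = 115°.

β_min ≈ 115°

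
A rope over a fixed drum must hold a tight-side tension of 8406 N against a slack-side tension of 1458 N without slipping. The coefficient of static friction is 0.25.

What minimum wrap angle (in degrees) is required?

T₂/T₁ = e^{μβ} → β = ln(T₂/T₁)/μ.
β = ln(8406/1458)/0.25 = 1.752/0.25 = 7.008 rad.
In degrees: β = 7.008 × 180/π = 402°.

β_min ≈ 402°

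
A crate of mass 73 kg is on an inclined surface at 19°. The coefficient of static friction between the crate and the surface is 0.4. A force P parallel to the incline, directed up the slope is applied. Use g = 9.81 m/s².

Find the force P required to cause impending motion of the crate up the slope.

P ≈ 504 N

At impending motion up the slope, friction acts down-slope at its limit: f = μ_s N.
P is parallel to the surface, so N = m g cos θ = 677 N.
Along the incline: P = m g sin θ + μ_s N = 233 + 0.4×677 = 504 N.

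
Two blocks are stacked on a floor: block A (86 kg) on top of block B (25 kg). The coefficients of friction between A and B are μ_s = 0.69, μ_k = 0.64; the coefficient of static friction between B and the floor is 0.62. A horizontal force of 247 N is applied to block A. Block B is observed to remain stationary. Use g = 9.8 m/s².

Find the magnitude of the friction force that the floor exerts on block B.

f ≈ 247 N

The normal force B exerts on A is simply A's weight, N₁ = 842.8 N.
So the A–B interface can sustain at most μ_s N₁ = 581.5 N of static friction.
Since P = 247 N ≤ 581.5 N, A does not slip on B; friction on A equals P = 247 N.
By Newton's third law B feels 247 N forward from A. With B stationary, the floor's static friction on B balances it: f₂ = 247 N (well within μ_s(m_A+m_B)g = 674.4 N).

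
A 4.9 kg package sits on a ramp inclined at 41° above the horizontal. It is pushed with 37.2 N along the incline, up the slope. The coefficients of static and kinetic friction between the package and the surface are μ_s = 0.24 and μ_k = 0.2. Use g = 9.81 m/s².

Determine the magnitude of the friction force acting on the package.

f ≈ 5.66 N (down the incline)

Perpendicular to the surface, N = m g cos θ = 4.9·9.81·cos 41° = 36.28 N.
For equilibrium along the incline the friction force must supply f = m g sin θ − P = 31.54 − 37.2 = -5.664 N (positive meaning up-slope).
The static-friction ceiling is μ_s N = 0.24 × 36.28 = 8.707 N.
Since |-5.664| ≤ 8.707 N, the package remains in static equilibrium and friction takes exactly the required value.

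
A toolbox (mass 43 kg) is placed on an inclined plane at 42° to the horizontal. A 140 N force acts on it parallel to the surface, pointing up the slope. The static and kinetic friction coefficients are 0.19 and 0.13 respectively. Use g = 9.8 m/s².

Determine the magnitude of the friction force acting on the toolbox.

f ≈ 40.7 N (up the incline)

The normal reaction is N = m g cos θ = 313.2 N.
For equilibrium along the incline the friction force must supply f = m g sin θ − P = 282 − 140 = 142 N (positive meaning up-slope).
Maximum static friction available: μ_s N = 0.19 × 313.2 = 59.5 N.
|142| exceeds 59.5 N, so the toolbox slips down-slope; friction is kinetic, f = μ_k N = 0.13×313.2 = 40.7 N.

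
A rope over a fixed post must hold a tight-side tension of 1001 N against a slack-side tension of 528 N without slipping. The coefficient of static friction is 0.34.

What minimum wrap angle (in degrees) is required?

β_min ≈ 108°

T₂/T₁ = e^{μβ} → β = ln(T₂/T₁)/μ.
β = ln(1001/528)/0.34 = 0.6397/0.34 = 1.881 rad.
In degrees: β = 1.881 × 180/π = 108°.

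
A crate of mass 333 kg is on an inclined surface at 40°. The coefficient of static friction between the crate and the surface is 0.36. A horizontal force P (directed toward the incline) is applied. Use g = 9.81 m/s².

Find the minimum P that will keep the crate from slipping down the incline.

The crate tends to slide down (tan θ > μ_s), so at the point of impending slip friction acts up-slope at its limit: f = μ_s N.
Perpendicular to the incline: N = m g cos θ + P sin θ.
Along the incline: P cos θ + μ_s N = m g sin θ, i.e. P cos θ + μ_s (m g cos θ + P sin θ) = m g sin θ.
Solving, P (cos θ + μ_s sin θ) = m g (sin θ − μ_s cos θ), so P = 3270×0.367/0.9974 = 1200 N.

P_min ≈ 1200 N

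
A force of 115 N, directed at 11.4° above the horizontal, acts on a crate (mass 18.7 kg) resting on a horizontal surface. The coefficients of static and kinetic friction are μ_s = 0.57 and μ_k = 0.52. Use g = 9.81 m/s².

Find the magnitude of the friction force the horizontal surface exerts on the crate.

The vertical component of P reduces the normal force: N = m g − P sin α = 183.4 − 22.73 = 160.7 N.
The horizontal driving force is P cos α = 112.7 N, so equilibrium needs friction f = 112.7 N.
The static-friction limit is μ_s N = 91.61 N.
The required friction exceeds μ_s N, so the crate moves and f = μ_k N = 83.6 N.

f ≈ 83.6 N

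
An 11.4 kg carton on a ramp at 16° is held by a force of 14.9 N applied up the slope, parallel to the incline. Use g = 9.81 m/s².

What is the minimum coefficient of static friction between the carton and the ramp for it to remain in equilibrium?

N = m g cos θ = 107.5 N.
Friction must make up the shortfall along the incline: f = m g sin θ − P = 30.83 − 14.9 = 15.93 N.
At the threshold f = μ_s N, so μ_s,min = 15.93/107.5 = 0.148.

μ_s,min ≈ 0.148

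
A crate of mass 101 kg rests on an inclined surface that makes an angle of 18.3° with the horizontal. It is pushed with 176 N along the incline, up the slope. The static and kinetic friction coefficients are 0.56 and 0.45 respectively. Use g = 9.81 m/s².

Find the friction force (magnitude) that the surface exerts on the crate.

The normal reaction is N = m g cos θ = 940.7 N.
For equilibrium along the incline the friction force must supply f = m g sin θ − P = 311.1 − 176 = 135.1 N (positive meaning up-slope).
The static-friction ceiling is μ_s N = 0.56 × 940.7 = 526.8 N.
Since |135.1| ≤ 526.8 N, no slip — friction simply equals what equilibrium demands.

f ≈ 135 N (up the incline)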